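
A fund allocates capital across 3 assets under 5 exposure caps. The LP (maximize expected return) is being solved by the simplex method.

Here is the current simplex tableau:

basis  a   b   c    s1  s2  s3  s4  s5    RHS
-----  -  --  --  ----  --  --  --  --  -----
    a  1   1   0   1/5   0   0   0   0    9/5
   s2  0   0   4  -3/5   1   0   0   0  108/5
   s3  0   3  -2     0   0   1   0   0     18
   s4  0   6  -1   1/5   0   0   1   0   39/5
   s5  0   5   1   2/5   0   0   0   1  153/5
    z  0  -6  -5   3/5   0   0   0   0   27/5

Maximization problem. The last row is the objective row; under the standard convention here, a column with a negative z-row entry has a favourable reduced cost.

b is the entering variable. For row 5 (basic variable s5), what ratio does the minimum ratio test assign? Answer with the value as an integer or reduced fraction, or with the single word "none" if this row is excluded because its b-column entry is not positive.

153/25

Ratio = RHS / (b entry) = (153/5) / 5 = 153/25.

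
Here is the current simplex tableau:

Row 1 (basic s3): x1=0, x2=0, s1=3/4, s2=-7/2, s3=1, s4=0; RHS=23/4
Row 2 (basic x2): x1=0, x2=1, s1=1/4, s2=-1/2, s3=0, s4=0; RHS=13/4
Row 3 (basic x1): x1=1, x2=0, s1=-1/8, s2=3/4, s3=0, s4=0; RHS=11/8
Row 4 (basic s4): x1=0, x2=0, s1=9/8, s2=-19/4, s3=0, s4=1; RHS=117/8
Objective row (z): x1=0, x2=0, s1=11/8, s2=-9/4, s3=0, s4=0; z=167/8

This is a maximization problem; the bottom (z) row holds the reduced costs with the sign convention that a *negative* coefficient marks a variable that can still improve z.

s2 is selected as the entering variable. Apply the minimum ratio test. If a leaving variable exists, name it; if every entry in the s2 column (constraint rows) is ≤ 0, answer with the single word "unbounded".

Ratios: row 1 (s3): entry -7/2 ≤ 0, skip; row 2 (x2): entry -1/2 ≤ 0, skip; row 3 (x1): (11/8)/(3/4) = 11/6; row 4 (s4): entry -19/4 ≤ 0, skip.
Minimum ratio is in the x1 row, so x1 leaves.

x1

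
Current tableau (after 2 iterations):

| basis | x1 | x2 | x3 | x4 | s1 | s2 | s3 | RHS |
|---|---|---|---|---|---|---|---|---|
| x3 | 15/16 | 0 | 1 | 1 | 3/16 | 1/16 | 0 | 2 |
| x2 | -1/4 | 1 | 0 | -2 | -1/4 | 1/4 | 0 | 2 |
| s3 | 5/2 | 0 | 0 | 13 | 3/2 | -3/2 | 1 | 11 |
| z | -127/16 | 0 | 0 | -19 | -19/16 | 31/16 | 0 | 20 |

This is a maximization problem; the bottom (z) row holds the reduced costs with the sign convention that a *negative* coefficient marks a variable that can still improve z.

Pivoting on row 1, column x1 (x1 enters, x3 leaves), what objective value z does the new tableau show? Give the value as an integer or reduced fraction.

Minimum ratio for x1: 2/(15/16) = 32/15.
z changes by −(z-row coeff of x1)·ratio = −(-127/16)·(32/15) = 254/15.
New z = 20 + (254/15) = 554/15.

554/15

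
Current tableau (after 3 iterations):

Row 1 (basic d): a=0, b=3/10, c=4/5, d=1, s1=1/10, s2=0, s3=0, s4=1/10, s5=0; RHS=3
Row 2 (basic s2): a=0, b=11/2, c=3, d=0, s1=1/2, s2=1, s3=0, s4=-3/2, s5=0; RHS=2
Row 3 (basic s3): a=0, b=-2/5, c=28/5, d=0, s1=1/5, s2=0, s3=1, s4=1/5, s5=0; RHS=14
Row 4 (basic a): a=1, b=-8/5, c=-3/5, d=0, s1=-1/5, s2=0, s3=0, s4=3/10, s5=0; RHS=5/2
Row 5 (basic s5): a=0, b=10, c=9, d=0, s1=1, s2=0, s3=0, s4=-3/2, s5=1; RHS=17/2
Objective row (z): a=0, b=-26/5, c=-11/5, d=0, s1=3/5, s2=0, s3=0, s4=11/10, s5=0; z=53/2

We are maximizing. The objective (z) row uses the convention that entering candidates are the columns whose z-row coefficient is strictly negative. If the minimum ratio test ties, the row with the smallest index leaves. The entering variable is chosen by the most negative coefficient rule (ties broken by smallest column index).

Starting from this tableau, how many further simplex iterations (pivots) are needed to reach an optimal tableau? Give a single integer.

pivot: b in, s2 out → z = 3123/110
pivot: s4 in, s5 out → z = 4003/135
No improving column remains; optimal.

2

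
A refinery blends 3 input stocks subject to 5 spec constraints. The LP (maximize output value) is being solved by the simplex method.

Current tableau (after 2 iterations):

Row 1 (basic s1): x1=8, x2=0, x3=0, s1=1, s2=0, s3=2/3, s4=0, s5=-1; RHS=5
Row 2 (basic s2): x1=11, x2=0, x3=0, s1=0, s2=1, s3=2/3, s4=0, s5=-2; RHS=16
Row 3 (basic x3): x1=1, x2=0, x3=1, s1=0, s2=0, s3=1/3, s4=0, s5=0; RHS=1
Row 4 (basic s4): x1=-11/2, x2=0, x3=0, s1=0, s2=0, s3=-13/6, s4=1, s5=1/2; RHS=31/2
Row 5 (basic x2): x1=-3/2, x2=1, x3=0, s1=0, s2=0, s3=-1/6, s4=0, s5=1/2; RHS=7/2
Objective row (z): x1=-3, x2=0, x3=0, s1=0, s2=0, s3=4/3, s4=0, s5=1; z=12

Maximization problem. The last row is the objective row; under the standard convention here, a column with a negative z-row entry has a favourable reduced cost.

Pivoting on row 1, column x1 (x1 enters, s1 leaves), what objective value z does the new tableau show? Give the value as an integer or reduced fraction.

Minimum ratio for x1: 5/8 = 5/8.
z changes by −(z-row coeff of x1)·ratio = −(-3)·(5/8) = 15/8.
New z = 12 + (15/8) = 111/8.

111/8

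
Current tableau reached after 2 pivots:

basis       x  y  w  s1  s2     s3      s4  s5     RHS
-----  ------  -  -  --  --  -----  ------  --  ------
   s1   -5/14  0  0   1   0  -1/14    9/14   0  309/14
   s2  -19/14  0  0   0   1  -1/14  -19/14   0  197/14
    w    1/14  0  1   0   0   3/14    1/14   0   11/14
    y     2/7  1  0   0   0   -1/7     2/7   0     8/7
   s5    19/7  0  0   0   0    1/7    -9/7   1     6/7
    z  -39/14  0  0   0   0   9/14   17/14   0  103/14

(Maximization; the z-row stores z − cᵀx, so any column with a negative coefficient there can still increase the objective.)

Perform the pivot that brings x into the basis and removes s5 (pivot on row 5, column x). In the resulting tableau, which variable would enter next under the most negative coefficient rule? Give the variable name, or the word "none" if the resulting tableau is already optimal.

Pivot element 19/7. New z-row = old z-row − (-39/14)·(row 5/(19/7)).
Updated z-row coefficients: x: 0, y: 0, w: 0, s1: 0, s2: 0, s3: 15/19, s4: -2/19, s5: 39/38.
The most negative is -2/19 in column s4, so s4 would enter next.

s4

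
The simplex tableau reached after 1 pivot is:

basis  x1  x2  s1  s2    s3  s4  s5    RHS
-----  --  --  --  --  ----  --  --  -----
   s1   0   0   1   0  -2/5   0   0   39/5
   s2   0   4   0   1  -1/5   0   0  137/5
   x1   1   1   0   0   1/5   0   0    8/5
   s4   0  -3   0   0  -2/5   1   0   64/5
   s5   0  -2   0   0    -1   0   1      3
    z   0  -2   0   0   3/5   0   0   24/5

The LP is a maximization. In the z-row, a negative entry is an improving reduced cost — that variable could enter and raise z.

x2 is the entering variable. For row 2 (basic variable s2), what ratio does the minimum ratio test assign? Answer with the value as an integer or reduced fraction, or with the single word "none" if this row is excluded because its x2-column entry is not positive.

Ratio = RHS / (x2 entry) = (137/5) / 4 = 137/20.

137/20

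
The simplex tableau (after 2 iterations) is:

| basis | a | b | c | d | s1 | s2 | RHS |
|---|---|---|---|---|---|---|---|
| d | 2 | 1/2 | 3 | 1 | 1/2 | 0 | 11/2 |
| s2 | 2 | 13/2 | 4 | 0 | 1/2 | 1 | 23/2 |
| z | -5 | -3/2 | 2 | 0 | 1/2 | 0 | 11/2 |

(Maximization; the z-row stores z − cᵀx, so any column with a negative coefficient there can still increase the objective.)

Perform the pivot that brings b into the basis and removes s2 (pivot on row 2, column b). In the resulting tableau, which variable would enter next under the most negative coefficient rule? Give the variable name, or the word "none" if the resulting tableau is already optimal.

Pivot element 13/2. New z-row = old z-row − (-3/2)·(row 2/(13/2)).
Updated z-row coefficients: a: -59/13, b: 0, c: 38/13, d: 0, s1: 8/13, s2: 3/13.
The most negative is -59/13 in column a, so a would enter next.

a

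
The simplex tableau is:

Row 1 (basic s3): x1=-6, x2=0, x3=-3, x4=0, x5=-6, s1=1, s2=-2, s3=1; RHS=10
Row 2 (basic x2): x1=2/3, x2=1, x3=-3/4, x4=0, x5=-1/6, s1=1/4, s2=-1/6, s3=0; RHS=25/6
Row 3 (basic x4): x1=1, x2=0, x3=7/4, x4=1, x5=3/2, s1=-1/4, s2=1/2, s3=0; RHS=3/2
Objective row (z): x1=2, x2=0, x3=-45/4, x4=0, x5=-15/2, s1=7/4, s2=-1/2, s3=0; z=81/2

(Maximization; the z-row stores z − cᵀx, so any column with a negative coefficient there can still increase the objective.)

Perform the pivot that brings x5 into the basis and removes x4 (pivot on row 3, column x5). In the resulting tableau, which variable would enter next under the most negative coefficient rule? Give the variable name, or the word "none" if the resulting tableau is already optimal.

Pivot element 3/2. New z-row = old z-row − (-15/2)·(row 3/(3/2)).
Updated z-row coefficients: x1: 7, x2: 0, x3: -5/2, x4: 5, x5: 0, s1: 1/2, s2: 2, s3: 0.
The most negative is -5/2 in column x3, so x3 would enter next.

x3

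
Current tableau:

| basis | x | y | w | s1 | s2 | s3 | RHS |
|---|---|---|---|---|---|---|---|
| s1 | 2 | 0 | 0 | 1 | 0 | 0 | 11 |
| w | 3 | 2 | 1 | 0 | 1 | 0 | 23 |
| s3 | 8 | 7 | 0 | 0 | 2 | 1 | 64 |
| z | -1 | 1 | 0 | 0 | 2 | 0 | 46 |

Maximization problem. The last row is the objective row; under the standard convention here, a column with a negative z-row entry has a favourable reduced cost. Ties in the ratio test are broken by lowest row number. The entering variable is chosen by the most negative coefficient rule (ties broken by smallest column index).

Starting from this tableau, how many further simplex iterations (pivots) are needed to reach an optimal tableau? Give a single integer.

pivot: x in, s1 out → z = 103/2
No improving column remains; optimal.

1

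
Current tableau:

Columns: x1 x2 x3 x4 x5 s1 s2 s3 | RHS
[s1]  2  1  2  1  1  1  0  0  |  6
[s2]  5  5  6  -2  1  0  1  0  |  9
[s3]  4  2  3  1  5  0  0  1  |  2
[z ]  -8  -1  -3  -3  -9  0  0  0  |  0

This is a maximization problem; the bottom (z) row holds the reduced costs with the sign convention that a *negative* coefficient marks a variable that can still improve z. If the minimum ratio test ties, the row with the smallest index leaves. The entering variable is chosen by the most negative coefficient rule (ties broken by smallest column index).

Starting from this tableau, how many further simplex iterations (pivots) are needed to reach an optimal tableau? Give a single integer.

2

pivot: x5 in, s3 out → z = 18/5
pivot: x4 in, x5 out → z = 6
No improving column remains; optimal.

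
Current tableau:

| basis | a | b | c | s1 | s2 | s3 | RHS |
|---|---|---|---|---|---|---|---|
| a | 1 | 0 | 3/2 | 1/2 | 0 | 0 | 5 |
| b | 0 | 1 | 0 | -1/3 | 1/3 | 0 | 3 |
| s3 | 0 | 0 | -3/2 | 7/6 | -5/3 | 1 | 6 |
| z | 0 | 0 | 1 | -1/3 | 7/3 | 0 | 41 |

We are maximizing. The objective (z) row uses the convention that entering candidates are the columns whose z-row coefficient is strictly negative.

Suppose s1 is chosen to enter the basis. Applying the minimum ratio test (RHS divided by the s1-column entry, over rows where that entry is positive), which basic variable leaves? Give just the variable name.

s3

Ratios: row 1 (a): 5/(1/2) = 10; row 2 (b): entry -1/3 ≤ 0, skip; row 3 (s3): 6/(7/6) = 36/7.
Minimum ratio 36/7 is in the s3 row, so s3 leaves.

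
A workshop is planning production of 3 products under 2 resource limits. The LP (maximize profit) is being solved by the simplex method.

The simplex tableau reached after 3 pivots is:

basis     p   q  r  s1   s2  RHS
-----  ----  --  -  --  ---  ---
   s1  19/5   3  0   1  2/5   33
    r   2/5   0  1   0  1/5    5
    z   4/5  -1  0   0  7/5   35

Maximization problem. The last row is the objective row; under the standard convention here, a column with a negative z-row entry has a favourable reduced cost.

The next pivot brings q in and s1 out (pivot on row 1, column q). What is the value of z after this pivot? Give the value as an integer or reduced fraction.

46

Minimum ratio for q: 33/3 = 11.
z changes by −(z-row coeff of q)·ratio = −(-1)·11 = 11.
New z = 35 + 11 = 46.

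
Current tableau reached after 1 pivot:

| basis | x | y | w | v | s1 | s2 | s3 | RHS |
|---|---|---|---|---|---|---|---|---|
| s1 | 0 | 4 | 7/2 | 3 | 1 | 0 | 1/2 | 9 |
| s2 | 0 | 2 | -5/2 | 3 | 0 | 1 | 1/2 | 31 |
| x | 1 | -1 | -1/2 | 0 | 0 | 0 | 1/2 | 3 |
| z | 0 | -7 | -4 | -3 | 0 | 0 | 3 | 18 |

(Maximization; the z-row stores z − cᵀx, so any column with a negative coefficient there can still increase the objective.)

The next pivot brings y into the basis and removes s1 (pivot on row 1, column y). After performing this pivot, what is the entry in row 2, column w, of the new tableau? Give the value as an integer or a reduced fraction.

-17/4

Pivot element is row 1, column y: 4.
Normalize row 1: new (row 1, w) = (7/2)/4 = 7/8.
row 2 ← row 2 − 2·(new row 1): -5/2 − 2·(7/8) = -17/4.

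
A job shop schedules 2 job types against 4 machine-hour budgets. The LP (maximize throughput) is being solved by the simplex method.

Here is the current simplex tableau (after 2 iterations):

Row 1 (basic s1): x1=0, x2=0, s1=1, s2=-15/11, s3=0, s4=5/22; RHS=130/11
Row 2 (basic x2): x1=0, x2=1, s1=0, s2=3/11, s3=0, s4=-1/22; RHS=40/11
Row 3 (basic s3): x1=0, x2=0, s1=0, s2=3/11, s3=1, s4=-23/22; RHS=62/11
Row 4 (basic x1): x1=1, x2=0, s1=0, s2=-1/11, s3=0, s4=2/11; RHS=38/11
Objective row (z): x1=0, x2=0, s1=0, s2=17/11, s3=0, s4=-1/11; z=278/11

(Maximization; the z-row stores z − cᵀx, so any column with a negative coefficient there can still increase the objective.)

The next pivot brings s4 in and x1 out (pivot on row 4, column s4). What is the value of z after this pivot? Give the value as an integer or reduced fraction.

Minimum ratio for s4: (38/11)/(2/11) = 19.
z changes by −(z-row coeff of s4)·ratio = −(-1/11)·19 = 19/11.
New z = 278/11 + (19/11) = 27.

27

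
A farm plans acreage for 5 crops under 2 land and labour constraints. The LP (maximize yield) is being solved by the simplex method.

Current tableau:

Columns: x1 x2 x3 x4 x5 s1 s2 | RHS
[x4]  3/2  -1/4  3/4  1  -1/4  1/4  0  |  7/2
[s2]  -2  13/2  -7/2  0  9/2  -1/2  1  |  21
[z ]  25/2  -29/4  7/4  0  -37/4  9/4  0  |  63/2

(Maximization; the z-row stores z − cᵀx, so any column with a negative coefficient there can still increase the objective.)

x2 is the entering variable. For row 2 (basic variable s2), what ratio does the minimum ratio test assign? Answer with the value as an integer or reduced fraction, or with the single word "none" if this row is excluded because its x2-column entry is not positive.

42/13

Ratio = RHS / (x2 entry) = 21 / (13/2) = 42/13.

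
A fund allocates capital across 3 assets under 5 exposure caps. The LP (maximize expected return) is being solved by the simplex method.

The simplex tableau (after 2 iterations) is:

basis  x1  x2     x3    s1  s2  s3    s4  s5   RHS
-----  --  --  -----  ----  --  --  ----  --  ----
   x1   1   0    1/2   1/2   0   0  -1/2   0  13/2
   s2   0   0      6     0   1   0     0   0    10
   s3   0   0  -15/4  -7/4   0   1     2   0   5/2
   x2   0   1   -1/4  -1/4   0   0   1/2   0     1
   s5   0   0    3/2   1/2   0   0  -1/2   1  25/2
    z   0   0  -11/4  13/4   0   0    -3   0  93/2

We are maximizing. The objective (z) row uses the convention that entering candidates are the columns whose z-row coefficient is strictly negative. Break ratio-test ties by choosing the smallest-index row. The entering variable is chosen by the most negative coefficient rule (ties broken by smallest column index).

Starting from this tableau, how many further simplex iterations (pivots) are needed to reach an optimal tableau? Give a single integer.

pivot: s4 in, s3 out → z = 201/4
pivot: x3 in, x2 out → z = 603/11
pivot: s3 in, s2 out → z = 715/12
No improving column remains; optimal.

3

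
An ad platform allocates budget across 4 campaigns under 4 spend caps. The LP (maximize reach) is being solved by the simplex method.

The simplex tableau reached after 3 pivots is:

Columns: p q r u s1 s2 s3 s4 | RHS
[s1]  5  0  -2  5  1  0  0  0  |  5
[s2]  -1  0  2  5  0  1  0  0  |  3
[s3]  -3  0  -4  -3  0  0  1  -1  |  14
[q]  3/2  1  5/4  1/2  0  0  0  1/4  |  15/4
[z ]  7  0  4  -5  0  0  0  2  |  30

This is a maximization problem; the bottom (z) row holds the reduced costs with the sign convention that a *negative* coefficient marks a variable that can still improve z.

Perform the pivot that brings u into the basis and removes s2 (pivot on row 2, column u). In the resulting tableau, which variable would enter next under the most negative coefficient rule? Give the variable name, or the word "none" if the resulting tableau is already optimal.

none

Pivot element 5. New z-row = old z-row − (-5)·(row 2/5).
Updated z-row coefficients: p: 6, q: 0, r: 6, u: 0, s1: 0, s2: 1, s3: 0, s4: 2.
No coefficient is strictly negative; the tableau after this pivot is optimal.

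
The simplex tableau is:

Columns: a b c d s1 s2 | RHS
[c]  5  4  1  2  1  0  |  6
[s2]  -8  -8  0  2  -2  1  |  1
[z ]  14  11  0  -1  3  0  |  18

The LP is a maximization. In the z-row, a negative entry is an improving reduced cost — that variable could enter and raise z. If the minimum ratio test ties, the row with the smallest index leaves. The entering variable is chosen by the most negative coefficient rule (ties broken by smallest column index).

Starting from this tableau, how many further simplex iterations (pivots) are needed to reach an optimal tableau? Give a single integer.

pivot: d in, s2 out → z = 37/2
No improving column remains; optimal.

1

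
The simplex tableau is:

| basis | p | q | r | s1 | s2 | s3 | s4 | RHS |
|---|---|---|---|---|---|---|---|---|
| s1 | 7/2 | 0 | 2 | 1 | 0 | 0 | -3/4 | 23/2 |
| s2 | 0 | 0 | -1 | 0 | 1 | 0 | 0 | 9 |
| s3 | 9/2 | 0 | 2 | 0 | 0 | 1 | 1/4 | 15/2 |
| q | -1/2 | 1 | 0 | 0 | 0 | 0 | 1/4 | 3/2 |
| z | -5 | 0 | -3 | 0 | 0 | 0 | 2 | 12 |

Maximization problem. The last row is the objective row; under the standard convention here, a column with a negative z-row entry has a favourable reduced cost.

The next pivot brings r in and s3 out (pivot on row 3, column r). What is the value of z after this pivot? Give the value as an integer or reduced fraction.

Minimum ratio for r: (15/2)/2 = 15/4.
z changes by −(z-row coeff of r)·ratio = −(-3)·(15/4) = 45/4.
New z = 12 + (45/4) = 93/4.

93/4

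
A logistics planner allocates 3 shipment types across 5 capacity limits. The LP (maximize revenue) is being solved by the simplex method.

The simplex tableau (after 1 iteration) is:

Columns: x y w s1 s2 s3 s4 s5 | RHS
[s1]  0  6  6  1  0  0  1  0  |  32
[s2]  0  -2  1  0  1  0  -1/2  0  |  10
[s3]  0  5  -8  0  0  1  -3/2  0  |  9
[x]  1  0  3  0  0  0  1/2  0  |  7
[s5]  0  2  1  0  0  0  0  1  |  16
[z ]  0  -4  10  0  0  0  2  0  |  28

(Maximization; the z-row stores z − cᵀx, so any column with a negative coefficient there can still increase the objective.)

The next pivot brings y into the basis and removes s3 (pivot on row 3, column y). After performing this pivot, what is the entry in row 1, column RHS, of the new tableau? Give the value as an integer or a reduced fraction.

106/5

Pivot element is row 3, column y: 5.
Normalize row 3: new (row 3, RHS) = 9/5 = 9/5.
row 1 ← row 1 − 6·(new row 3): 32 − 6·(9/5) = 106/5.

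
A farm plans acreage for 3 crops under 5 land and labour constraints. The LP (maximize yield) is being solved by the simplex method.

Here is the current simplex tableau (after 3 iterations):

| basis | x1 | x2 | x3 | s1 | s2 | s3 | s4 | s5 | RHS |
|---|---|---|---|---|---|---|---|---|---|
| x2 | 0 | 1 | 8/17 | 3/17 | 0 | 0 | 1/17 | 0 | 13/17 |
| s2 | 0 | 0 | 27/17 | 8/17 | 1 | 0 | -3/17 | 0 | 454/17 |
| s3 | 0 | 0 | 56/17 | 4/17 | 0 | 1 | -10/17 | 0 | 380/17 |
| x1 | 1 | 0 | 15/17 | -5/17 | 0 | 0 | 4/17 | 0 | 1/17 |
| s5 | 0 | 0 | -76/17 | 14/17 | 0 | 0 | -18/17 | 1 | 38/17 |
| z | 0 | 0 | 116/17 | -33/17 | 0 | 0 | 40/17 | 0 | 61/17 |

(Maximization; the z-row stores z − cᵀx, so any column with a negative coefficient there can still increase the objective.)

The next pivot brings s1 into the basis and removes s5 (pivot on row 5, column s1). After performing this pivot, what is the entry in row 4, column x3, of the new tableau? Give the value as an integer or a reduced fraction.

Pivot element is row 5, column s1: 14/17.
Normalize row 5: new (row 5, x3) = (-76/17)/(14/17) = -38/7.
row 4 ← row 4 − (-5/17)·(new row 5): 15/17 − (-5/17)·(-38/7) = -5/7.

-5/7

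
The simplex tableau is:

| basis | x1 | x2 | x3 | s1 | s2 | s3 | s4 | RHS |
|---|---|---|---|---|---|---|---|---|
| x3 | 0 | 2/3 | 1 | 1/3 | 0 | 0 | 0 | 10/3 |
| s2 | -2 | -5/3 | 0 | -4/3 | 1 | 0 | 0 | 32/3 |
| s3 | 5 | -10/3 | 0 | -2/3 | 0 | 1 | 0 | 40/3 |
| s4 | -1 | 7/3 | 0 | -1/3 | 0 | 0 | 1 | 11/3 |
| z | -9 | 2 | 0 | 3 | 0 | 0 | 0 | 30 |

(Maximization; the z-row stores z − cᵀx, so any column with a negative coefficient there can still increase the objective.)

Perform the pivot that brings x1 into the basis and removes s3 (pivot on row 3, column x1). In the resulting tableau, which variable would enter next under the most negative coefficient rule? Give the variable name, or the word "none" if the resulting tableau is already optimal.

Pivot element 5. New z-row = old z-row − (-9)·(row 3/5).
Updated z-row coefficients: x1: 0, x2: -4, x3: 0, s1: 9/5, s2: 0, s3: 9/5, s4: 0.
The most negative is -4 in column x2, so x2 would enter next.

x2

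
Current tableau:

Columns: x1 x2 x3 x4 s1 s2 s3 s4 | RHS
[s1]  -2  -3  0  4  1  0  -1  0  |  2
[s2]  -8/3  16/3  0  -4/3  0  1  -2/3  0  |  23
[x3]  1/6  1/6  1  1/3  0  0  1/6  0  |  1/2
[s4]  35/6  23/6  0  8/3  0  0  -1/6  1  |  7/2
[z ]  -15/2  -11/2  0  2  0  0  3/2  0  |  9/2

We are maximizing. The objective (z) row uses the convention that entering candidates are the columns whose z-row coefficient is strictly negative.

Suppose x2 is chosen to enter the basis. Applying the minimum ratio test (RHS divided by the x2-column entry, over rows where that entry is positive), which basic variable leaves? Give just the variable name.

Ratios: row 1 (s1): entry -3 ≤ 0, skip; row 2 (s2): 23/(16/3) = 69/16; row 3 (x3): (1/2)/(1/6) = 3; row 4 (s4): (7/2)/(23/6) = 21/23.
Minimum ratio 21/23 is in the s4 row, so s4 leaves.

s4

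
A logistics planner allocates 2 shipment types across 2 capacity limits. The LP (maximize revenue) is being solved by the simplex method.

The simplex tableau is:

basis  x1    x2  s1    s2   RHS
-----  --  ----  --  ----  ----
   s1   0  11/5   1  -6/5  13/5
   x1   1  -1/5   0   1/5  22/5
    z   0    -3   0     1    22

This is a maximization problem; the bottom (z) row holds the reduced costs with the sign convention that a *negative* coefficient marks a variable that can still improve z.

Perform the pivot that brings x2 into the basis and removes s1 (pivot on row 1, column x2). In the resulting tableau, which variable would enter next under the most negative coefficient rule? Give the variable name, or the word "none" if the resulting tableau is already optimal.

Pivot element 11/5. New z-row = old z-row − (-3)·(row 1/(11/5)).
Updated z-row coefficients: x1: 0, x2: 0, s1: 15/11, s2: -7/11.
The most negative is -7/11 in column s2, so s2 would enter next.

s2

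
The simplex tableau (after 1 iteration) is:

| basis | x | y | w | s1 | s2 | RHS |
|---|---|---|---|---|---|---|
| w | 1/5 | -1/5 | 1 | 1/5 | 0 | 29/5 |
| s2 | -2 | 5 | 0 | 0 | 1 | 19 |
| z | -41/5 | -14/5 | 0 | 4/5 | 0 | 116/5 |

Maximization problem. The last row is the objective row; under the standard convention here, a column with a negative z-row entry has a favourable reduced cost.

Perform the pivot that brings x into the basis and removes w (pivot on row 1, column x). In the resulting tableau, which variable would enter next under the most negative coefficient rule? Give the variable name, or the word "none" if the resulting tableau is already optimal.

y

Pivot element 1/5. New z-row = old z-row − (-41/5)·(row 1/(1/5)).
Updated z-row coefficients: x: 0, y: -11, w: 41, s1: 9, s2: 0.
The most negative is -11 in column y, so y would enter next.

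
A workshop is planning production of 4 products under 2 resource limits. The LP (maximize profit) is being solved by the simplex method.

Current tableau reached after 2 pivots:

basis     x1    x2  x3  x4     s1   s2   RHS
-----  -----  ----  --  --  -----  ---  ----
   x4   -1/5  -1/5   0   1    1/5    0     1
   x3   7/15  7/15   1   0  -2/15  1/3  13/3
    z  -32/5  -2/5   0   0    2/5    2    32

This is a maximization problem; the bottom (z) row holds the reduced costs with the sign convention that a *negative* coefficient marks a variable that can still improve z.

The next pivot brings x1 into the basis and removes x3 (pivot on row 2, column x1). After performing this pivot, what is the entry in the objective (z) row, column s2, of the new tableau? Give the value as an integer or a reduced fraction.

46/7

Pivot element is row 2, column x1: 7/15.
Normalize row 2: new (row 2, s2) = (1/3)/(7/15) = 5/7.
z-row ← z-row − (-32/5)·(new row 2): 2 − (-32/5)·(5/7) = 46/7.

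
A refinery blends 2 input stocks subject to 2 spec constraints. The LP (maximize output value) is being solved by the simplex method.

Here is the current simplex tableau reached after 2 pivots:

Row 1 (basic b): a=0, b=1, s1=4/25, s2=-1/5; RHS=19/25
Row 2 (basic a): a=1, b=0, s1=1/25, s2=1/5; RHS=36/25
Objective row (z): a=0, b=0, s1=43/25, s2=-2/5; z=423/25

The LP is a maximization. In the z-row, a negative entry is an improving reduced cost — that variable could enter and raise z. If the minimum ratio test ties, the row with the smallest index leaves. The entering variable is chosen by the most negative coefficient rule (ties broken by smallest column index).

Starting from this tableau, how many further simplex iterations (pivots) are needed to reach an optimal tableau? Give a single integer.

1

pivot: s2 in, a out → z = 99/5
No improving column remains; optimal.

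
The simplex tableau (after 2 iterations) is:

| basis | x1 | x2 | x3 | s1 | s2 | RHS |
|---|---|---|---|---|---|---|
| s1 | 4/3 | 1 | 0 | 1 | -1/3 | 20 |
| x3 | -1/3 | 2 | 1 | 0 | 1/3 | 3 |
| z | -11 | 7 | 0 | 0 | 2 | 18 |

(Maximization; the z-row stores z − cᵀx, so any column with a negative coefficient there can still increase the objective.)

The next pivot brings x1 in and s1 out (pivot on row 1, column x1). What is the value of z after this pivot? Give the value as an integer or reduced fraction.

Minimum ratio for x1: 20/(4/3) = 15.
z changes by −(z-row coeff of x1)·ratio = −(-11)·15 = 165.
New z = 18 + 165 = 183.

183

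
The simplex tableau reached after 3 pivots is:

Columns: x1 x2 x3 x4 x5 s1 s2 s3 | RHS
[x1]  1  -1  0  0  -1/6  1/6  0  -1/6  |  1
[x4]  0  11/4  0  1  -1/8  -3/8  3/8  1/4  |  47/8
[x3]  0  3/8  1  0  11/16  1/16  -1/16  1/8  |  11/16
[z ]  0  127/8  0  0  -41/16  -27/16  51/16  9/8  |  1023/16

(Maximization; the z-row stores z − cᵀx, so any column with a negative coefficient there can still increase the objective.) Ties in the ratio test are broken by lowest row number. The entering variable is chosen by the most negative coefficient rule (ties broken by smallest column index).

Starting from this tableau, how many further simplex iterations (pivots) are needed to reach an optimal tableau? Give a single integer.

pivot: x5 in, x3 out → z = 133/2
pivot: s1 in, x1 out → z = 455/6
No improving column remains; optimal.

2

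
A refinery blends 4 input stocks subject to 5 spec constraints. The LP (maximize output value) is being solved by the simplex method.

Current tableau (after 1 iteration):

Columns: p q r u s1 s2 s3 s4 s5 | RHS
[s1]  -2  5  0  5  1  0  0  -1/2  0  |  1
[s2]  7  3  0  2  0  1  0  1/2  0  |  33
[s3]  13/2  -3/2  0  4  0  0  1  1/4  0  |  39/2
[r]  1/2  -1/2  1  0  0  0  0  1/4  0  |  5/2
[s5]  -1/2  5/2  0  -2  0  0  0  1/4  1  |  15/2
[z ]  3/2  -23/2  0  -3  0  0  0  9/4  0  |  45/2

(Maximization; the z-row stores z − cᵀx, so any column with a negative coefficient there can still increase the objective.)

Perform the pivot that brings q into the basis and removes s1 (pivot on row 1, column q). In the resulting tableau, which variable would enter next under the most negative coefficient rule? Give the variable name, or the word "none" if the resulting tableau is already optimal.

Pivot element 5. New z-row = old z-row − (-23/2)·(row 1/5).
Updated z-row coefficients: p: -31/10, q: 0, r: 0, u: 17/2, s1: 23/10, s2: 0, s3: 0, s4: 11/10, s5: 0.
The most negative is -31/10 in column p, so p would enter next.

p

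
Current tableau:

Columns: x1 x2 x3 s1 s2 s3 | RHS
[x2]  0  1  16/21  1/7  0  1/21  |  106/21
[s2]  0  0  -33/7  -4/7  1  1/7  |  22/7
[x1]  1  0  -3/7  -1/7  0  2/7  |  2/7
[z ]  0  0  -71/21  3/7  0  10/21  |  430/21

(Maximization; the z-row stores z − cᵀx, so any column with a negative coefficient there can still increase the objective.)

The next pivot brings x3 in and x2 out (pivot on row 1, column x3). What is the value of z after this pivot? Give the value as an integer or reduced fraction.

343/8

Minimum ratio for x3: (106/21)/(16/21) = 53/8.
z changes by −(z-row coeff of x3)·ratio = −(-71/21)·(53/8) = 3763/168.
New z = 430/21 + (3763/168) = 343/8.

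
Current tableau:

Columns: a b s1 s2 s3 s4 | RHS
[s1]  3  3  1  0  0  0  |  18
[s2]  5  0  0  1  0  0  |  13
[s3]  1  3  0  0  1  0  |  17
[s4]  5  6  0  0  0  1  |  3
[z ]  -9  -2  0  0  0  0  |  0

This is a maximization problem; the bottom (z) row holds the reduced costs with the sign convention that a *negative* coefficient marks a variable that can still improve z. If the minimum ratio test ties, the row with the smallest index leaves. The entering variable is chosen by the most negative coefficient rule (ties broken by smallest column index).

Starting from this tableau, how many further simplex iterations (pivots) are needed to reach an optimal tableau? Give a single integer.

1

pivot: a in, s4 out → z = 27/5
No improving column remains; optimal.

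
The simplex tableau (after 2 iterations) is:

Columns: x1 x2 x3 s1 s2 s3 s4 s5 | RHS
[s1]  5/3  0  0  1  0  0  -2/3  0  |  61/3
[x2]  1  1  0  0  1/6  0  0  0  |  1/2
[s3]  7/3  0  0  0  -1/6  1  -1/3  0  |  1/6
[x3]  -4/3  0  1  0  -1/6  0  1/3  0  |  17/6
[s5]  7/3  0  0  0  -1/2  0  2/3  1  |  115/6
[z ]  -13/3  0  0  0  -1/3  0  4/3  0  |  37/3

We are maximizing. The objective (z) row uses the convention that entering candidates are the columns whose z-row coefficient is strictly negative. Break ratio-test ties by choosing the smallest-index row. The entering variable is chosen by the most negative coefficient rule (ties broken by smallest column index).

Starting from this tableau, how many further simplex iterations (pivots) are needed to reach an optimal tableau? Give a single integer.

2

pivot: x1 in, s3 out → z = 177/14
pivot: s2 in, x2 out → z = 69/5
No improving column remains; optimal.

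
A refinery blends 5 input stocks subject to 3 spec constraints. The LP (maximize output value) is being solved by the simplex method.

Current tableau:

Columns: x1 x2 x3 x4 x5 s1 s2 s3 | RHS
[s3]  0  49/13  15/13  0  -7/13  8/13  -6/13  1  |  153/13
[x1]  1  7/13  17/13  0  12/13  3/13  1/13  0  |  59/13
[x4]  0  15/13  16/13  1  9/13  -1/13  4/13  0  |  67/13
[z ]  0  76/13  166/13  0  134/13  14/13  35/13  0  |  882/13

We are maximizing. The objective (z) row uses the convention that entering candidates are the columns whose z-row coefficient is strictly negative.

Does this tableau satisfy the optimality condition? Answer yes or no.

yes

No objective-row coefficient is strictly negative, so no entering variable exists; the tableau is optimal.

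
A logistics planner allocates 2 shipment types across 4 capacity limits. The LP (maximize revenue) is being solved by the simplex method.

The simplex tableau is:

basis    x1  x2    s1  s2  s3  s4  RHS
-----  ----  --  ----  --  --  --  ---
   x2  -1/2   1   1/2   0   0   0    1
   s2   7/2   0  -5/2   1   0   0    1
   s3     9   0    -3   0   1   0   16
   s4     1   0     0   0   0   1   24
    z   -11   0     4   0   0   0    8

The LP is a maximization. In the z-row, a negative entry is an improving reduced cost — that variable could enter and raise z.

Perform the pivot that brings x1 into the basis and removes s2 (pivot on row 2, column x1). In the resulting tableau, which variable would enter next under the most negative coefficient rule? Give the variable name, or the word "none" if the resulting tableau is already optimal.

Pivot element 7/2. New z-row = old z-row − (-11)·(row 2/(7/2)).
Updated z-row coefficients: x1: 0, x2: 0, s1: -27/7, s2: 22/7, s3: 0, s4: 0.
The most negative is -27/7 in column s1, so s1 would enter next.

s1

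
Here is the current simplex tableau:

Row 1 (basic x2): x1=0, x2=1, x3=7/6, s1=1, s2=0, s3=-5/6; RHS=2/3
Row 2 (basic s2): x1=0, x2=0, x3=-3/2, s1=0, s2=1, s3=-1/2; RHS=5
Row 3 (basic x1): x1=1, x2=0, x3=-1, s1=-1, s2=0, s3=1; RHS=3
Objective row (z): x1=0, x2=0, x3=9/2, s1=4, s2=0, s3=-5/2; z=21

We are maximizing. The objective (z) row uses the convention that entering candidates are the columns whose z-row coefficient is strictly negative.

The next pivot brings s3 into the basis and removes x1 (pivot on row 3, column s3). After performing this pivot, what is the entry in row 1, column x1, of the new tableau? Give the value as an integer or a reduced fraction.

5/6

Pivot element is row 3, column s3: 1.
Normalize row 3: new (row 3, x1) = 1/1 = 1.
row 1 ← row 1 − (-5/6)·(new row 3): 0 − (-5/6)·1 = 5/6.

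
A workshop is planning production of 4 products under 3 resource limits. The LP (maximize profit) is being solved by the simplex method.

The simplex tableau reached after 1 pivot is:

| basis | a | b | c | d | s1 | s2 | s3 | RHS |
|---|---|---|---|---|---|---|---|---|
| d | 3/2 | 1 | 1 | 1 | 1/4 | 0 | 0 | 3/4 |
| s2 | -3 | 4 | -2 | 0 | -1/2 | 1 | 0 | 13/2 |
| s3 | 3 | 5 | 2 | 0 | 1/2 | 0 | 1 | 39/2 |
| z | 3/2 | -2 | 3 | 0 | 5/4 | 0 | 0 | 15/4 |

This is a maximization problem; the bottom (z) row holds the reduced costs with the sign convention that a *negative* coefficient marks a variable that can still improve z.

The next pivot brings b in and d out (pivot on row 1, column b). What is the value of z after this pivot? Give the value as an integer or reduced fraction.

21/4

Minimum ratio for b: (3/4)/1 = 3/4.
z changes by −(z-row coeff of b)·ratio = −(-2)·(3/4) = 3/2.
New z = 15/4 + (3/2) = 21/4.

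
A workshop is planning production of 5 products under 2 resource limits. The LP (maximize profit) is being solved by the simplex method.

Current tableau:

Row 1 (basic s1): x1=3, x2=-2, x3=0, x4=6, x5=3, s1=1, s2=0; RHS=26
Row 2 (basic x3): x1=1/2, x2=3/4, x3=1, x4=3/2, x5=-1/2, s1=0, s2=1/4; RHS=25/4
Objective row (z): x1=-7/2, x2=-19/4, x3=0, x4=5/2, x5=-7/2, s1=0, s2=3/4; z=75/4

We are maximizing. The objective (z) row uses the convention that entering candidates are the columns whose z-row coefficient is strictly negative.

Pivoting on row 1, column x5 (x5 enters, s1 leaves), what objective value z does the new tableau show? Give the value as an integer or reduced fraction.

Minimum ratio for x5: 26/3 = 26/3.
z changes by −(z-row coeff of x5)·ratio = −(-7/2)·(26/3) = 91/3.
New z = 75/4 + (91/3) = 589/12.

589/12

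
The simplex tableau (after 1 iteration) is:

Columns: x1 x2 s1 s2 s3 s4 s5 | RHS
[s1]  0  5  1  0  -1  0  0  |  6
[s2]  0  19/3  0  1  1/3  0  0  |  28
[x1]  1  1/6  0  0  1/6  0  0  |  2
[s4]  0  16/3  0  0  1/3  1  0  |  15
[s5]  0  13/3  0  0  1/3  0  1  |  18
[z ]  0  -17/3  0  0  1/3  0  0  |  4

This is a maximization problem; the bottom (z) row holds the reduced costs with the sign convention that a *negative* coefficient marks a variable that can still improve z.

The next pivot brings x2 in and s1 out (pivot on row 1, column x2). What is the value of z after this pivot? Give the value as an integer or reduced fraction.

Minimum ratio for x2: 6/5 = 6/5.
z changes by −(z-row coeff of x2)·ratio = −(-17/3)·(6/5) = 34/5.
New z = 4 + (34/5) = 54/5.

54/5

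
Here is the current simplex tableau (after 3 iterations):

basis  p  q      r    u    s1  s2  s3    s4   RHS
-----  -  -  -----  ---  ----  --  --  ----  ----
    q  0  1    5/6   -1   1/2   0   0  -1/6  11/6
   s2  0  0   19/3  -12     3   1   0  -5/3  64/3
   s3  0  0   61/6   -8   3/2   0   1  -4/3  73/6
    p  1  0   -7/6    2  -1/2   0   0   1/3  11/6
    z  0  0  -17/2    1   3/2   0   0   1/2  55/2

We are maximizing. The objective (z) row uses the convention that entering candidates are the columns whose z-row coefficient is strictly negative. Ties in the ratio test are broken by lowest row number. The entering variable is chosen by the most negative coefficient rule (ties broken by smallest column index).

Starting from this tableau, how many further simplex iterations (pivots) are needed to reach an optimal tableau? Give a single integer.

2

pivot: r in, s3 out → z = 2298/61
pivot: u in, p out → z = 3607/66
No improving column remains; optimal.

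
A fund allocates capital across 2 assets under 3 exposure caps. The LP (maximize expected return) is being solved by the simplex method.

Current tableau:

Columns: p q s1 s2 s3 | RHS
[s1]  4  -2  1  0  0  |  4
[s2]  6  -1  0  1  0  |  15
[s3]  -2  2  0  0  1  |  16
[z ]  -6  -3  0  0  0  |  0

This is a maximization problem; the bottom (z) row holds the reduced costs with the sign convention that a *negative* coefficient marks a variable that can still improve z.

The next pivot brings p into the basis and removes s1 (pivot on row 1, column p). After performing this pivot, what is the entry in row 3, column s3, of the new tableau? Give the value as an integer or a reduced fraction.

1

Pivot element is row 1, column p: 4.
Normalize row 1: new (row 1, s3) = 0/4 = 0.
row 3 ← row 3 − (-2)·(new row 1): 1 − (-2)·0 = 1.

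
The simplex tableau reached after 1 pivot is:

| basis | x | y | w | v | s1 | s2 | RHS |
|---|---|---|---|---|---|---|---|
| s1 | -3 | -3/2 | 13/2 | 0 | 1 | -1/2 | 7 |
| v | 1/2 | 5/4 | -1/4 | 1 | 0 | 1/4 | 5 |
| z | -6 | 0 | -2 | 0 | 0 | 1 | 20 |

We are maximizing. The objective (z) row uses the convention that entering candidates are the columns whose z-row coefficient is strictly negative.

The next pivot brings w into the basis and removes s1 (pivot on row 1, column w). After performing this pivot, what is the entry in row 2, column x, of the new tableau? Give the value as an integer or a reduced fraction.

5/13

Pivot element is row 1, column w: 13/2.
Normalize row 1: new (row 1, x) = (-3)/(13/2) = -6/13.
row 2 ← row 2 − (-1/4)·(new row 1): 1/2 − (-1/4)·(-6/13) = 5/13.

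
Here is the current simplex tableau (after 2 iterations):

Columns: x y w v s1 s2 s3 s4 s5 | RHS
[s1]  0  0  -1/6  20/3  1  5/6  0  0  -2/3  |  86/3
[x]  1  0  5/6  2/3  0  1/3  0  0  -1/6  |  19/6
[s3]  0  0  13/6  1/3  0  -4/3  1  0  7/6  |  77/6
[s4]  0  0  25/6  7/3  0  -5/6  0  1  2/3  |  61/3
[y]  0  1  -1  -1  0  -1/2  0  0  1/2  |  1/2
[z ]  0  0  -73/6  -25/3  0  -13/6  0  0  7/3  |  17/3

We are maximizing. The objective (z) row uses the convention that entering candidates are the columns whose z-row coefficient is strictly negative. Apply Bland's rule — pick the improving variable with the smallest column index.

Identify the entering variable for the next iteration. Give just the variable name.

w

Objective-row coefficients: x: 0, y: 0, w: -73/6, v: -25/3, s1: 0, s2: -13/6, s3: 0, s4: 0, s5: 7/3.
Improving columns: w, v, s2. Bland's rule picks the smallest column index → w.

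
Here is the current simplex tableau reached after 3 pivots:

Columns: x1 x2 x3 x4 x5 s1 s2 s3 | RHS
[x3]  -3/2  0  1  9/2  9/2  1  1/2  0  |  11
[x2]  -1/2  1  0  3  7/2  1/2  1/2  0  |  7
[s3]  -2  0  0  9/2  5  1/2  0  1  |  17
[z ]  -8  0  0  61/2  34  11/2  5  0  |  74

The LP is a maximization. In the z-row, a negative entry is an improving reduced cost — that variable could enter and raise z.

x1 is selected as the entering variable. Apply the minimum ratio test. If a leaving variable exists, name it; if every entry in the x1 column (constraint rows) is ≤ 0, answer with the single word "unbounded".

unbounded

x1-column entries: row 1: -3/2, row 2: -1/2, row 3: -2. All ≤ 0, so x1 can increase without bound; the LP is unbounded in this direction.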